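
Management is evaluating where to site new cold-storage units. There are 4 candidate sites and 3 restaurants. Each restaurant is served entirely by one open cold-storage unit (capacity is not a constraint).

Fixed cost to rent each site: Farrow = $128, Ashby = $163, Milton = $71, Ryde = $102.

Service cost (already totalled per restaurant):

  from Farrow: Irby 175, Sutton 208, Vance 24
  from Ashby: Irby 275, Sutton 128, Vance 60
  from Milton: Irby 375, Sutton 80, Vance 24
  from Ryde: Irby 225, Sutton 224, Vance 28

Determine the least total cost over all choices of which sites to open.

For any fixed open set, each restaurant goes to its cheapest open site; total = fixed + service.
{Farrow, Milton}: Irby→Farrow 175, Sutton→Milton 80, Vance→Farrow 24. Service 279; fixed 199; total 478.
{Milton, Ryde}: service 329 + fixed 173 = 502
{Farrow}: service 407 + fixed 128 = 535
{Farrow, Ashby, Milton, Ryde}: service 279 + fixed 464 = 743
No other subset beats 478.

Minimum total cost: 478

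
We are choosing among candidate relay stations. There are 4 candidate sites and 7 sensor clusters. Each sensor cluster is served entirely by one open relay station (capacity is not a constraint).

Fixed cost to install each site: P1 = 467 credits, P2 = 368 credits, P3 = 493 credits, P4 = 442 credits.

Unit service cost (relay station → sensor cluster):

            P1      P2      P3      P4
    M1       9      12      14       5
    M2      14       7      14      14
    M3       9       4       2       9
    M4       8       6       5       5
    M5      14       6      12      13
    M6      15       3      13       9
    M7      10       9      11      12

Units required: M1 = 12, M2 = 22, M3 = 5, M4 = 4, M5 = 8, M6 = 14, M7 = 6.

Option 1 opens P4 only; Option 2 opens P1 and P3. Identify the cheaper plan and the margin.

Option 1 is cheaper by 567.

Option 1: {P4}: M1→P4 5·12=60, M2→P4 14·22=308, M3→P4 9·5=45, M4→P4 5·4=20, M5→P4 13·8=104, M6→P4 9·14=126, M7→P4 12·6=72. Service 735; fixed 442; total 1177.
Option 2: {P1, P3}: M1→P1 9·12=108, M2→P1 14·22=308, M3→P3 2·5=10, M4→P3 5·4=20, M5→P3 12·8=96, M6→P3 13·14=182, M7→P1 10·6=60. Service 784; fixed 960; total 1744.
Difference: |1177 − 1744| = 567.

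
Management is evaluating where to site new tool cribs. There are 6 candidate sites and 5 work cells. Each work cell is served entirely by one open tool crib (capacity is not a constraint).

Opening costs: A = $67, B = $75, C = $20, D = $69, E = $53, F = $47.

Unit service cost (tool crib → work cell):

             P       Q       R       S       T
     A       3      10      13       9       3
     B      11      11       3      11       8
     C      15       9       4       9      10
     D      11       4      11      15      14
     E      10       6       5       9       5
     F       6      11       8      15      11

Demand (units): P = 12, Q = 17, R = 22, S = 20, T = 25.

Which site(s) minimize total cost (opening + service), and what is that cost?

For any fixed open set, each work cell goes to its cheapest open site; total = fixed + service.
{A, C, D}: P→A 3·12=36, Q→D 4·17=68, R→C 4·22=88, S→A 9·20=180, T→A 3·25=75. Service 447; fixed 156; total 603.
{A, C}: service 532 + fixed 87 = 619
{A, C, E}: P→A 3·12=36, Q→E 6·17=102, R→C 4·22=88, S→A 9·20=180, T→A 3·25=75. Service 481; fixed 140; total 621.
{A, B, C, D, E, F}: service 425 + fixed 331 = 756
No other subset beats 603.

Open A, C and D; minimum total cost 603.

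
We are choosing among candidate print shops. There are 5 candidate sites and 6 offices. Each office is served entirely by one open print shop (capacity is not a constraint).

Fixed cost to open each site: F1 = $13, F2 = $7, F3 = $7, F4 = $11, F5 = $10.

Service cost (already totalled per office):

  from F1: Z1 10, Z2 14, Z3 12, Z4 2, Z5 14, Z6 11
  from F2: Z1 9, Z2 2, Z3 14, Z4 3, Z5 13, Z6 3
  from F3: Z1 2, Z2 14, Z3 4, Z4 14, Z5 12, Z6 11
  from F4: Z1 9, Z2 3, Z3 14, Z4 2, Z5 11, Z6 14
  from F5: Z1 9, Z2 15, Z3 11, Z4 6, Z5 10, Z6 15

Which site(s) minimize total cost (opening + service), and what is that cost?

Open F2 and F3; minimum total cost 40.

For any fixed open set, each office goes to its cheapest open site; total = fixed + service.
{F2, F3}: Z1→F3 2, Z2→F2 2, Z3→F3 4, Z4→F2 3, Z5→F3 12, Z6→F2 3. Service 26; fixed 14; total 40.
{F2, F3, F5}: service 24 + fixed 24 = 48
{F2, F3, F4}: service 24 + fixed 25 = 49
{F1, F2, F3, F4, F5}: service 23 + fixed 48 = 71
No other subset beats 40.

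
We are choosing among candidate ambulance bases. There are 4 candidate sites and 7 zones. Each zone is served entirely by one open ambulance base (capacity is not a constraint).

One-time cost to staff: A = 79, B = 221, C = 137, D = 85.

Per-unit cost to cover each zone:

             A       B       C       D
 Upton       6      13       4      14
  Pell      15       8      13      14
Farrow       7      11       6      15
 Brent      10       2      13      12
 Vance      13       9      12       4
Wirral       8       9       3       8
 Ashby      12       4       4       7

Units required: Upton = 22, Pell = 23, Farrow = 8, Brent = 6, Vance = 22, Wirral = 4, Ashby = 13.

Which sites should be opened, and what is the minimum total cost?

Open C and D; minimum total cost 881.

For any fixed open set, each zone goes to its cheapest open site; total = fixed + service.
{C, D}: Upton→C 4·22=88, Pell→C 13·23=299, Farrow→C 6·8=48, Brent→D 12·6=72, Vance→D 4·22=88, Wirral→C 3·4=12, Ashby→C 4·13=52. Service 659; fixed 222; total 881.
{B, C, D}: service 484 + fixed 443 = 927
{A, B, D}: service 556 + fixed 385 = 941
{A, B, C, D}: service 484 + fixed 522 = 1006
No other subset beats 881.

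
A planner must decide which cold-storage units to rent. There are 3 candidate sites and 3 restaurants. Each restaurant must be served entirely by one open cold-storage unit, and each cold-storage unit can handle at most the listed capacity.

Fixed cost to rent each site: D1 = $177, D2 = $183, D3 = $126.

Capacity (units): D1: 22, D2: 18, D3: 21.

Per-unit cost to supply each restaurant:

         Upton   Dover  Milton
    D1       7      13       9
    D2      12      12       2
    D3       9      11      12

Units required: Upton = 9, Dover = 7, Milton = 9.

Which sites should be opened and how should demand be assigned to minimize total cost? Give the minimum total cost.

Minimum total cost: 485

Open {D2, D3}: Upton→D3 9·9=81, Dover→D3 11·7=77, Milton→D2 2·9=18.
Loads: D2 carries 9/18, D3 carries 16/21. Service 176; fixed 309; total 485.
Next best feasible plan costs 492.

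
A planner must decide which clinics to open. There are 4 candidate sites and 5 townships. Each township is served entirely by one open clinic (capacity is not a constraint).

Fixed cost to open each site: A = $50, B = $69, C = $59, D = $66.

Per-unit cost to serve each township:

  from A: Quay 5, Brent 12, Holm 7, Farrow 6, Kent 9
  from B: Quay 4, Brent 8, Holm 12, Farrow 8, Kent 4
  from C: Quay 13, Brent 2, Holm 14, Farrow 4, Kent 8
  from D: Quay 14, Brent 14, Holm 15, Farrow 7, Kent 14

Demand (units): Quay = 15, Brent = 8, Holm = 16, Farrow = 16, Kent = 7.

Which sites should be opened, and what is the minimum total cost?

For any fixed open set, each township goes to its cheapest open site; total = fixed + service.
{A, C}: Quay→A 5·15=75, Brent→C 2·8=16, Holm→A 7·16=112, Farrow→C 4·16=64, Kent→C 8·7=56. Service 323; fixed 109; total 432.
{A, B, C}: service 280 + fixed 178 = 458
{A, B}: service 360 + fixed 119 = 479
{A, B, C, D}: service 280 + fixed 244 = 524
No other subset beats 432.

Open A and C; minimum total cost 432.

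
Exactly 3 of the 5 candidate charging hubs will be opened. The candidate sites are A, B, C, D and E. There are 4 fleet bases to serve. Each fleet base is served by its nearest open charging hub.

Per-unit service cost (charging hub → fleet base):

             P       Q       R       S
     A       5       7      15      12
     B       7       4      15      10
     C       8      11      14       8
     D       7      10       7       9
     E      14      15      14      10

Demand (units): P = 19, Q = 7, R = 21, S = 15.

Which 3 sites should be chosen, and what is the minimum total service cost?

Choose A, B and D; total service cost 405.

With exactly 3 open, each fleet base uses its cheapest among the chosen.
{A, B, D}: P→A 5·19=95, Q→B 4·7=28, R→D 7·21=147, S→D 9·15=135. Service cost 405.
{A, C, D}: service cost 411
{A, D, E}: service cost 426
Among all 10 size-3 choices, {A, B, D} is lowest.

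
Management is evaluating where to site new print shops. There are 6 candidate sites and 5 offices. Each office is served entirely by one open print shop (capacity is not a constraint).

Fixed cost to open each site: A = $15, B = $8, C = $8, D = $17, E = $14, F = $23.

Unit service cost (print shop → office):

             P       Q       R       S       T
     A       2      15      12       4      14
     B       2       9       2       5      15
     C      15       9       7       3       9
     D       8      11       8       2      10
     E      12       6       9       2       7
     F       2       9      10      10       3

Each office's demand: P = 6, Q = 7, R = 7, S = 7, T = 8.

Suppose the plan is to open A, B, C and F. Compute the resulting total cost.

Total cost: 188

Each office is assigned to its cheapest site among the open ones.
{A, B, C, F}: P→A 2·6=12, Q→B 9·7=63, R→B 2·7=14, S→C 3·7=21, T→F 3·8=24. Service 134; fixed 54; total 188.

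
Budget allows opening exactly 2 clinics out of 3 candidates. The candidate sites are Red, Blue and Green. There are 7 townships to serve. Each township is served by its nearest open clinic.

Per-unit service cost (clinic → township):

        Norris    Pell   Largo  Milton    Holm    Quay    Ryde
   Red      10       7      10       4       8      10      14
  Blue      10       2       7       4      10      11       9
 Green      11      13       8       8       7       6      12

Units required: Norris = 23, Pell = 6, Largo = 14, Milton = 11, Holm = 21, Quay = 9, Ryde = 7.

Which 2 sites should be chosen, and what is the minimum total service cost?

With exactly 2 open, each township uses its cheapest among the chosen.
{Blue, Green}: Norris→Blue 10·23=230, Pell→Blue 2·6=12, Largo→Blue 7·14=98, Milton→Blue 4·11=44, Holm→Green 7·21=147, Quay→Green 6·9=54, Ryde→Blue 9·7=63. Service cost 648.
{Red, Blue}: service cost 705
{Red, Green}: service cost 713
Among all 3 size-2 choices, {Blue, Green} is lowest.

Choose Blue and Green; total service cost 648.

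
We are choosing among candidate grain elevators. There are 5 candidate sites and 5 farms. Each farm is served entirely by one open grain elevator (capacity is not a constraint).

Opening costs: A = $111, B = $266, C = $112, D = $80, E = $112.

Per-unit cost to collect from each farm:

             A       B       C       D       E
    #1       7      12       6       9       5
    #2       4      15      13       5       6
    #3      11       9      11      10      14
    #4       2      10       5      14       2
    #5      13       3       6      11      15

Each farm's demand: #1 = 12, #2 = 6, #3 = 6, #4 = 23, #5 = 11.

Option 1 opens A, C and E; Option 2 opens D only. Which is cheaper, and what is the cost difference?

Option 1 is cheaper by 124.

Option 1: {A, C, E}: #1→E 5·12=60, #2→A 4·6=24, #3→A 11·6=66, #4→A 2·23=46, #5→C 6·11=66. Service 262; fixed 335; total 597.
Option 2: {D}: #1→D 9·12=108, #2→D 5·6=30, #3→D 10·6=60, #4→D 14·23=322, #5→D 11·11=121. Service 641; fixed 80; total 721.
Difference: |597 − 721| = 124.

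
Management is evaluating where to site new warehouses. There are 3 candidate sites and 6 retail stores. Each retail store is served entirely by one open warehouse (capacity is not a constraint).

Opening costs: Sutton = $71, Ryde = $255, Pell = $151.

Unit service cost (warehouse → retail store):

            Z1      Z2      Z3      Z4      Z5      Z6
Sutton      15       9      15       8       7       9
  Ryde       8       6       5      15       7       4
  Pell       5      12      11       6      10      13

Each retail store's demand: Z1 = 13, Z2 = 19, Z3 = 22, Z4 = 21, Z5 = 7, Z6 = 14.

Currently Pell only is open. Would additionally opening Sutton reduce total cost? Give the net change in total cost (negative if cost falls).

Yes — net change −63 (cost falls by 63).

Current service cost with {Pell}: 913.
Adding Sutton: each retail store re-picks its cheapest; new service cost 779, saving 134.
Extra fixed cost: 71. Net change = 71 − 134 = -63.
(Totals: 1064 → 1001.)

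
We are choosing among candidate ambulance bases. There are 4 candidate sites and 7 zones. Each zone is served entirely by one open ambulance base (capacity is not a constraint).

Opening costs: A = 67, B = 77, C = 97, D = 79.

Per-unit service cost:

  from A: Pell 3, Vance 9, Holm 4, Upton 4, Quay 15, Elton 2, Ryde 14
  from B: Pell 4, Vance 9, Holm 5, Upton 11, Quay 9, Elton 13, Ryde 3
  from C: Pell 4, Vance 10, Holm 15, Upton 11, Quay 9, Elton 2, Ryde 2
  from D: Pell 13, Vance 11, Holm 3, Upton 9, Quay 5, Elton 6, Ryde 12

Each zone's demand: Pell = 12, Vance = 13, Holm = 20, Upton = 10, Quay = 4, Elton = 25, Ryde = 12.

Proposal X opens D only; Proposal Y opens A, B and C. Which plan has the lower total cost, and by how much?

Proposal Y is cheaper by 218.

Proposal X: {D}: Pell→D 13·12=156, Vance→D 11·13=143, Holm→D 3·20=60, Upton→D 9·10=90, Quay→D 5·4=20, Elton→D 6·25=150, Ryde→D 12·12=144. Service 763; fixed 79; total 842.
Proposal Y: {A, B, C}: Pell→A 3·12=36, Vance→A 9·13=117, Holm→A 4·20=80, Upton→A 4·10=40, Quay→B 9·4=36, Elton→A 2·25=50, Ryde→C 2·12=24. Service 383; fixed 241; total 624.
Difference: |842 − 624| = 218.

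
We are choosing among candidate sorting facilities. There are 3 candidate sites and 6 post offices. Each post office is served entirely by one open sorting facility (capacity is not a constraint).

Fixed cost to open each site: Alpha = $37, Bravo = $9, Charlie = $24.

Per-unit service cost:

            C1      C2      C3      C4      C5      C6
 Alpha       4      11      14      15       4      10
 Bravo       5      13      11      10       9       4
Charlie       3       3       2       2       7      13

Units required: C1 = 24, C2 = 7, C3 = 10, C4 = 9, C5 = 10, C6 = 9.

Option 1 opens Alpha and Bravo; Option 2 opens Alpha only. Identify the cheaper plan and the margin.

Option 1: {Alpha, Bravo}: C1→Alpha 4·24=96, C2→Alpha 11·7=77, C3→Bravo 11·10=110, C4→Bravo 10·9=90, C5→Alpha 4·10=40, C6→Bravo 4·9=36. Service 449; fixed 46; total 495.
Option 2: {Alpha}: C1→Alpha 4·24=96, C2→Alpha 11·7=77, C3→Alpha 14·10=140, C4→Alpha 15·9=135, C5→Alpha 4·10=40, C6→Alpha 10·9=90. Service 578; fixed 37; total 615.
Difference: |495 − 615| = 120.

Option 1 is cheaper by 120.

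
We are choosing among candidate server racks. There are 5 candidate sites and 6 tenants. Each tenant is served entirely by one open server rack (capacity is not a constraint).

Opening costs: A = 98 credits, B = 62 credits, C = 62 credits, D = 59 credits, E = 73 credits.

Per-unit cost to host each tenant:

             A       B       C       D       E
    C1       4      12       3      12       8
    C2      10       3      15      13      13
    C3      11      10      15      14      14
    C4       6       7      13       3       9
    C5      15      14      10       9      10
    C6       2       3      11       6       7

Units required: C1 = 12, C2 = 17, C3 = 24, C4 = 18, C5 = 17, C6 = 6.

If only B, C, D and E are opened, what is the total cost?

Each tenant is assigned to its cheapest site among the open ones.
{B, C, D, E}: C1→C 3·12=36, C2→B 3·17=51, C3→B 10·24=240, C4→D 3·18=54, C5→D 9·17=153, C6→B 3·6=18. Service 552; fixed 256; total 808.

Total cost: 808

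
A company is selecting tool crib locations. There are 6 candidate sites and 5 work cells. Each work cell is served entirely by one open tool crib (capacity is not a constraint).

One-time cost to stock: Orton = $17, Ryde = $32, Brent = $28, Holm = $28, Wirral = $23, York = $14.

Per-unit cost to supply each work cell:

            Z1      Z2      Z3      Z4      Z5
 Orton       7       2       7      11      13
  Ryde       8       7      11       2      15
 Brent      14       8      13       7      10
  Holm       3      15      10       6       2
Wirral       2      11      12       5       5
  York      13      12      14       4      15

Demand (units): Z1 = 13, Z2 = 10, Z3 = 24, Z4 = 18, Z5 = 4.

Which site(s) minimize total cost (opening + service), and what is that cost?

Open Orton, Ryde and Wirral; minimum total cost 342.

For any fixed open set, each work cell goes to its cheapest open site; total = fixed + service.
{Orton, Ryde, Wirral}: Z1→Wirral 2·13=26, Z2→Orton 2·10=20, Z3→Orton 7·24=168, Z4→Ryde 2·18=36, Z5→Wirral 5·4=20. Service 270; fixed 72; total 342.
{Orton, Ryde, Holm}: Z1→Holm 3·13=39, Z2→Orton 2·10=20, Z3→Orton 7·24=168, Z4→Ryde 2·18=36, Z5→Holm 2·4=8. Service 271; fixed 77; total 348.
{Orton, Ryde, Wirral, York}: service 270 + fixed 86 = 356
{Orton, Ryde, Brent, Holm, Wirral, York}: Z1→Wirral 2·13=26, Z2→Orton 2·10=20, Z3→Orton 7·24=168, Z4→Ryde 2·18=36, Z5→Holm 2·4=8. Service 258; fixed 142; total 400.
No other subset beats 342.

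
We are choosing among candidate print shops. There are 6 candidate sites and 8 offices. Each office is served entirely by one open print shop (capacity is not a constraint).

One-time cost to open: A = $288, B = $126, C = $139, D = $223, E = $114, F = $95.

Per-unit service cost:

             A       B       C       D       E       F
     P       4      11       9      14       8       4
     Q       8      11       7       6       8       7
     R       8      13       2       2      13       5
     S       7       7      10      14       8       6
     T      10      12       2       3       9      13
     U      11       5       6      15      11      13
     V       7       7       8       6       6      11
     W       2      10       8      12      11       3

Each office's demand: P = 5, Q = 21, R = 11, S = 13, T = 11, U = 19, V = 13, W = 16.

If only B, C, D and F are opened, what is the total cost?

Each office is assigned to its cheapest site among the open ones.
{B, C, D, F}: P→F 4·5=20, Q→D 6·21=126, R→C 2·11=22, S→F 6·13=78, T→C 2·11=22, U→B 5·19=95, V→D 6·13=78, W→F 3·16=48. Service 489; fixed 583; total 1072.

Total cost: 1072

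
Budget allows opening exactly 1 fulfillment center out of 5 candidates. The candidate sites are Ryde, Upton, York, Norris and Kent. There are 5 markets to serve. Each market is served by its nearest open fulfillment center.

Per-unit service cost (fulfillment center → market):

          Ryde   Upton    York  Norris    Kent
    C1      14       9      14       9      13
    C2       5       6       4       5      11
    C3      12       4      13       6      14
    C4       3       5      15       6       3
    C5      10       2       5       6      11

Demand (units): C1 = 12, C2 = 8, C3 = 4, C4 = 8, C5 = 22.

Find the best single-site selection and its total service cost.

Choose Upton only; total service cost 256.

With exactly 1 open, each market uses its cheapest among the chosen.
{Upton}: C1→Upton 9·12=108, C2→Upton 6·8=48, C3→Upton 4·4=16, C4→Upton 5·8=40, C5→Upton 2·22=44. Service cost 256.
{Norris}: service cost 352
{York}: service cost 482
Among all 5 size-1 choices, {Upton} is lowest.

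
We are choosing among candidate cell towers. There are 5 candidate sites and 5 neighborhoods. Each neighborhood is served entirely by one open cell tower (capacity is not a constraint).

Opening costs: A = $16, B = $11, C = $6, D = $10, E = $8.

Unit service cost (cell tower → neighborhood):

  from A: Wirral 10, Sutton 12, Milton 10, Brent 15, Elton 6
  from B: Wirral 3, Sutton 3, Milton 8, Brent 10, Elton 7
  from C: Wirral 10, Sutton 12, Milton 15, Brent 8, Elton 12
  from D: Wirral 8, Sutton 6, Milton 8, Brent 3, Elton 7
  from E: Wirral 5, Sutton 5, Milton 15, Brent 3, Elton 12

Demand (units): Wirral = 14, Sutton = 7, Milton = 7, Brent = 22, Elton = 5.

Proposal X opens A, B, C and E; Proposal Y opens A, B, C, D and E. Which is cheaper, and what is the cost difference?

Proposal X: {A, B, C, E}: Wirral→B 3·14=42, Sutton→B 3·7=21, Milton→B 8·7=56, Brent→E 3·22=66, Elton→A 6·5=30. Service 215; fixed 41; total 256.
Proposal Y: {A, B, C, D, E}: Wirral→B 3·14=42, Sutton→B 3·7=21, Milton→B 8·7=56, Brent→D 3·22=66, Elton→A 6·5=30. Service 215; fixed 51; total 266.
Difference: |256 − 266| = 10.

Proposal X is cheaper by 10.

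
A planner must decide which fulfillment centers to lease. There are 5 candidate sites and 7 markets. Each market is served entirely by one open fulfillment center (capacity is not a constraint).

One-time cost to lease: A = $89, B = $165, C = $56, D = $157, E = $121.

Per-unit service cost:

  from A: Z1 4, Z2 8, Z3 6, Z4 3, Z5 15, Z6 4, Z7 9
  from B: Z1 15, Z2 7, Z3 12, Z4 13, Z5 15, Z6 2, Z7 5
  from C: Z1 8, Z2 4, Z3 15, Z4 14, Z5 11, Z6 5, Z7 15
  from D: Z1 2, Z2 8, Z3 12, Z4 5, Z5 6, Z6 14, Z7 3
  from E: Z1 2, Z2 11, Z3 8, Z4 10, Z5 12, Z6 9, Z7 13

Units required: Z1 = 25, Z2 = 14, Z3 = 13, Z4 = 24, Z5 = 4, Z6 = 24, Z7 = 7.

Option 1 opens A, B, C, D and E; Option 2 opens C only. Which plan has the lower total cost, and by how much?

Option 1 is cheaper by 175.

Option 1: {A, B, C, D, E}: Z1→D 2·25=50, Z2→C 4·14=56, Z3→A 6·13=78, Z4→A 3·24=72, Z5→D 6·4=24, Z6→B 2·24=48, Z7→D 3·7=21. Service 349; fixed 588; total 937.
Option 2: {C}: Z1→C 8·25=200, Z2→C 4·14=56, Z3→C 15·13=195, Z4→C 14·24=336, Z5→C 11·4=44, Z6→C 5·24=120, Z7→C 15·7=105. Service 1056; fixed 56; total 1112.
Difference: |937 − 1112| = 175.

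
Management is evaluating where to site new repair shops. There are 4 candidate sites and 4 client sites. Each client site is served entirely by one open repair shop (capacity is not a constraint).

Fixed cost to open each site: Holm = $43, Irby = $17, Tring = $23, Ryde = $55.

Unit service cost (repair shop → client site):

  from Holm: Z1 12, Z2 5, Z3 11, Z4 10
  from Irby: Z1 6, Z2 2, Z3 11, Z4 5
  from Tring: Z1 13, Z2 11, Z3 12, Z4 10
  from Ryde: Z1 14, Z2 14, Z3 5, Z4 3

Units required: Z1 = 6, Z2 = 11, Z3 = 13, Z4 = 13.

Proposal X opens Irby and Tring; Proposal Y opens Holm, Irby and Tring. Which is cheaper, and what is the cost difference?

Proposal X: {Irby, Tring}: Z1→Irby 6·6=36, Z2→Irby 2·11=22, Z3→Irby 11·13=143, Z4→Irby 5·13=65. Service 266; fixed 40; total 306.
Proposal Y: {Holm, Irby, Tring}: Z1→Irby 6·6=36, Z2→Irby 2·11=22, Z3→Holm 11·13=143, Z4→Irby 5·13=65. Service 266; fixed 83; total 349.
Difference: |306 − 349| = 43.

Proposal X is cheaper by 43.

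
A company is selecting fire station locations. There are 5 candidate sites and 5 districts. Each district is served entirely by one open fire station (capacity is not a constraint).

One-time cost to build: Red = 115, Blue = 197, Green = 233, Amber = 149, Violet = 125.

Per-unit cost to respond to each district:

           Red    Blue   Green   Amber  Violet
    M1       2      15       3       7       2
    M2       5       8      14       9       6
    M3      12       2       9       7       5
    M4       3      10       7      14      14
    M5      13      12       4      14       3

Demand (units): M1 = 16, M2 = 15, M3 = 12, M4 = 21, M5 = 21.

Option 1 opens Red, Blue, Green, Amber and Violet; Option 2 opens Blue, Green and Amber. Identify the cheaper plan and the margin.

Option 1: {Red, Blue, Green, Amber, Violet}: M1→Red 2·16=32, M2→Red 5·15=75, M3→Blue 2·12=24, M4→Red 3·21=63, M5→Violet 3·21=63. Service 257; fixed 819; total 1076.
Option 2: {Blue, Green, Amber}: M1→Green 3·16=48, M2→Blue 8·15=120, M3→Blue 2·12=24, M4→Green 7·21=147, M5→Green 4·21=84. Service 423; fixed 579; total 1002.
Difference: |1076 − 1002| = 74.

Option 2 is cheaper by 74.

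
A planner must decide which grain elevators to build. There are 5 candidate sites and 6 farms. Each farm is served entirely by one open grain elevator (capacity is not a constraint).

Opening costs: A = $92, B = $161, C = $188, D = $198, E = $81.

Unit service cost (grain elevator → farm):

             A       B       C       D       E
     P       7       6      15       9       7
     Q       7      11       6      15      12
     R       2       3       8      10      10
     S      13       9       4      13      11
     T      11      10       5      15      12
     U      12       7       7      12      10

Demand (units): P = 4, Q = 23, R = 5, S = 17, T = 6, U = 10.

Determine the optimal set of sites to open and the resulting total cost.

For any fixed open set, each farm goes to its cheapest open site; total = fixed + service.
{C}: P→C 15·4=60, Q→C 6·23=138, R→C 8·5=40, S→C 4·17=68, T→C 5·6=30, U→C 7·10=70. Service 406; fixed 188; total 594.
{A, C}: service 344 + fixed 280 = 624
{C, E}: service 374 + fixed 269 = 643
{A, B, C, D, E}: service 340 + fixed 720 = 1060
No other subset beats 594.

Open C only; minimum total cost 594.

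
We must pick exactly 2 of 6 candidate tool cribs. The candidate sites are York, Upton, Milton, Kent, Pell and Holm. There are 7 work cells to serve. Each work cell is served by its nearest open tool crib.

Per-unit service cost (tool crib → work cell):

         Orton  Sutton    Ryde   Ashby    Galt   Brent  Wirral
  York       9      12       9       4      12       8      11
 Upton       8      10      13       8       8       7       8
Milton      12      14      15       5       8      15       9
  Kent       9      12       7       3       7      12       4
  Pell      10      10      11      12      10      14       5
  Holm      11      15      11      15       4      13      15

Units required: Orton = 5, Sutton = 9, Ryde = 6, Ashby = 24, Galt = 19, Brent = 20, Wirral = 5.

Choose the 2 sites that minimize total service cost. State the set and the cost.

Choose Upton and Kent; total service cost 537.

With exactly 2 open, each work cell uses its cheapest among the chosen.
{Upton, Kent}: Orton→Upton 8·5=40, Sutton→Upton 10·9=90, Ryde→Kent 7·6=42, Ashby→Kent 3·24=72, Galt→Kent 7·19=133, Brent→Upton 7·20=140, Wirral→Kent 4·5=20. Service cost 537.
{York, Kent}: service cost 580
{York, Holm}: service cost 594
Among all 15 size-2 choices, {Upton, Kent} is lowest.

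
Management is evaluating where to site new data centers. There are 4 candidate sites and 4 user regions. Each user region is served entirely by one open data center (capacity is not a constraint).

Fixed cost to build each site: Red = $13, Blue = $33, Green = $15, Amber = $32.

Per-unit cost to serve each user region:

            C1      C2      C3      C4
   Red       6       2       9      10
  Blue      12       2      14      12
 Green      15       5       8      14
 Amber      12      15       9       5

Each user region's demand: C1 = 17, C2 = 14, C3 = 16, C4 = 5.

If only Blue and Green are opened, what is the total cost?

Total cost: 468

Each user region is assigned to its cheapest site among the open ones.
{Blue, Green}: C1→Blue 12·17=204, C2→Blue 2·14=28, C3→Green 8·16=128, C4→Blue 12·5=60. Service 420; fixed 48; total 468.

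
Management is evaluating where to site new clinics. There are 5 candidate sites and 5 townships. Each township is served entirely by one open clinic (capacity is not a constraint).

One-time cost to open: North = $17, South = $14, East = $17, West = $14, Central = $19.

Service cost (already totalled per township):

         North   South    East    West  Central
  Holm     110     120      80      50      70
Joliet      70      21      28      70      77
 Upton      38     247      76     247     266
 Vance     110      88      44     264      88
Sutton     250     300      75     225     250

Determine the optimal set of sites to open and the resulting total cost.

Open North, East and West; minimum total cost 283.

For any fixed open set, each township goes to its cheapest open site; total = fixed + service.
{North, East, West}: Holm→West 50, Joliet→East 28, Upton→North 38, Vance→East 44, Sutton→East 75. Service 235; fixed 48; total 283.
{North, South, East, West}: service 228 + fixed 62 = 290
{North, East}: service 265 + fixed 34 = 299
{North, South, East, West, Central}: service 228 + fixed 81 = 309
No other subset beats 283.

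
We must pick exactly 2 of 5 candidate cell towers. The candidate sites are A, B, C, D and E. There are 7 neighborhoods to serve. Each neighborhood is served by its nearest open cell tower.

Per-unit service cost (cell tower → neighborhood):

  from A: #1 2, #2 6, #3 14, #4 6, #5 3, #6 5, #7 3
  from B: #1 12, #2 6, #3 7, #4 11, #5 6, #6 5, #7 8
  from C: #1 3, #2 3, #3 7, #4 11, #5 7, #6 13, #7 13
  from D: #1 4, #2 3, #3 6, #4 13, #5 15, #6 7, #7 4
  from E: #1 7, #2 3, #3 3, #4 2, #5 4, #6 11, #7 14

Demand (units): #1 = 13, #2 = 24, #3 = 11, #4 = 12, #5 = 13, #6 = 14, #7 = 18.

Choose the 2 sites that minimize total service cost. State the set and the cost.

Choose A and E; total service cost 318.

With exactly 2 open, each neighborhood uses its cheapest among the chosen.
{A, E}: #1→A 2·13=26, #2→E 3·24=72, #3→E 3·11=33, #4→E 2·12=24, #5→A 3·13=39, #6→A 5·14=70, #7→A 3·18=54. Service cost 318.
{A, D}: service cost 399
{D, E}: service cost 403
Among all 10 size-2 choices, {A, E} is lowest.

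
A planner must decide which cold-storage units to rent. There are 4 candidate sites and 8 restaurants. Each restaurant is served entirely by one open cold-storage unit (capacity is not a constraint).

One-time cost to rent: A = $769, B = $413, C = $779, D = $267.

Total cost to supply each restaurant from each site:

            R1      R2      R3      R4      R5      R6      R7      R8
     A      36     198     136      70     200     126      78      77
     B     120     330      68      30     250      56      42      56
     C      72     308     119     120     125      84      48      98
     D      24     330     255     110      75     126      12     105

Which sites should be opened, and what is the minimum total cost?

For any fixed open set, each restaurant goes to its cheapest open site; total = fixed + service.
{D}: R1→D 24, R2→D 330, R3→D 255, R4→D 110, R5→D 75, R6→D 126, R7→D 12, R8→D 105. Service 1037; fixed 267; total 1304.
{B, D}: service 651 + fixed 680 = 1331
{B}: service 952 + fixed 413 = 1365
{A, B, C, D}: R1→D 24, R2→A 198, R3→B 68, R4→B 30, R5→D 75, R6→B 56, R7→D 12, R8→B 56. Service 519; fixed 2228; total 2747.
No other subset beats 1304.

Open D only; minimum total cost 1304.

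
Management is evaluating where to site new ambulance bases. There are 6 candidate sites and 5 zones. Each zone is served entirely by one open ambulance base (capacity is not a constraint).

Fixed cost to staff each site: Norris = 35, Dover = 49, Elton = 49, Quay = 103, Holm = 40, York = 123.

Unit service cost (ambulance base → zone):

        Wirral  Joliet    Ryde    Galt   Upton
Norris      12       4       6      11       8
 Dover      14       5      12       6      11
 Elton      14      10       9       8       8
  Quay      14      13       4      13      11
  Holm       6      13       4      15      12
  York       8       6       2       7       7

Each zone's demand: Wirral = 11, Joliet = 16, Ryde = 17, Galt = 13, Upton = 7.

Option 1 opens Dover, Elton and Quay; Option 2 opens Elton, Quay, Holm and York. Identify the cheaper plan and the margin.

Option 1: {Dover, Elton, Quay}: Wirral→Dover 14·11=154, Joliet→Dover 5·16=80, Ryde→Quay 4·17=68, Galt→Dover 6·13=78, Upton→Elton 8·7=56. Service 436; fixed 201; total 637.
Option 2: {Elton, Quay, Holm, York}: Wirral→Holm 6·11=66, Joliet→York 6·16=96, Ryde→York 2·17=34, Galt→York 7·13=91, Upton→York 7·7=49. Service 336; fixed 315; total 651.
Difference: |637 − 651| = 14.

Option 1 is cheaper by 14.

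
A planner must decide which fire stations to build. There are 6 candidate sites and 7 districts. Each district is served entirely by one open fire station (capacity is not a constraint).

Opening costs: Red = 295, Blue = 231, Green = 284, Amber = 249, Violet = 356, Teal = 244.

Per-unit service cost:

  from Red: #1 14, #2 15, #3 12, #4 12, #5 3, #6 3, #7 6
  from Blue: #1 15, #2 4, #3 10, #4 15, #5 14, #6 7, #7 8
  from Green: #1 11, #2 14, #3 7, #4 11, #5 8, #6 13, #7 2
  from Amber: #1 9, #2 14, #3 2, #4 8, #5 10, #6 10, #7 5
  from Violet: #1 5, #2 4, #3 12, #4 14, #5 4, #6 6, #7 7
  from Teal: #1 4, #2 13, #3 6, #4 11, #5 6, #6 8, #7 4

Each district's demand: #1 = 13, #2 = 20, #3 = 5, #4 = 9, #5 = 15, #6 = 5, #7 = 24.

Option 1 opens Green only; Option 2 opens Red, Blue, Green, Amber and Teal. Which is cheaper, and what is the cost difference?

Option 1: {Green}: #1→Green 11·13=143, #2→Green 14·20=280, #3→Green 7·5=35, #4→Green 11·9=99, #5→Green 8·15=120, #6→Green 13·5=65, #7→Green 2·24=48. Service 790; fixed 284; total 1074.
Option 2: {Red, Blue, Green, Amber, Teal}: #1→Teal 4·13=52, #2→Blue 4·20=80, #3→Amber 2·5=10, #4→Amber 8·9=72, #5→Red 3·15=45, #6→Red 3·5=15, #7→Green 2·24=48. Service 322; fixed 1303; total 1625.
Difference: |1074 − 1625| = 551.

Option 1 is cheaper by 551.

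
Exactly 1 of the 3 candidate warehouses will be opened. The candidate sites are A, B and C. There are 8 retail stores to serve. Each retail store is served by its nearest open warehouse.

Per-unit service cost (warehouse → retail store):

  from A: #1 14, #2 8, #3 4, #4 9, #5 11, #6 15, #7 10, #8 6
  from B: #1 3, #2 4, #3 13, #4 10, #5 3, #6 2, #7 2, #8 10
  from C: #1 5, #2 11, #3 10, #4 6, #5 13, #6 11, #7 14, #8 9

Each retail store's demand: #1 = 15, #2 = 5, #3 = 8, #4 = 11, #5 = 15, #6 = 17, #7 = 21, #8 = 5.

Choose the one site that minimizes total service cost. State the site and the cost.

With exactly 1 open, each retail store uses its cheapest among the chosen.
{B}: #1→B 3·15=45, #2→B 4·5=20, #3→B 13·8=104, #4→B 10·11=110, #5→B 3·15=45, #6→B 2·17=34, #7→B 2·21=42, #8→B 10·5=50. Service cost 450.
{C}: service cost 997
{A}: service cost 1041
Among all 3 size-1 choices, {B} is lowest.

Choose B only; total service cost 450.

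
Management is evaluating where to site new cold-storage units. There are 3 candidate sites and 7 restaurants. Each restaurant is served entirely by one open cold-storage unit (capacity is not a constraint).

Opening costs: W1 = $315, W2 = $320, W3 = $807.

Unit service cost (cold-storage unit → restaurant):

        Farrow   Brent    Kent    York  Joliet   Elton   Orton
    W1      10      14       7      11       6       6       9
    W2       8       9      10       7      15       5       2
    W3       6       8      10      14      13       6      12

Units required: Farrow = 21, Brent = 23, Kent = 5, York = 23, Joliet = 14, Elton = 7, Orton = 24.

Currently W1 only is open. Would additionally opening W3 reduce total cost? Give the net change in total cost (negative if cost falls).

No — net change +585 (cost rises by 585).

Current service cost with {W1}: 1162.
Adding W3: each restaurant re-picks its cheapest; new service cost 940, saving 222.
Extra fixed cost: 807. Net change = 807 − 222 = 585.
(Totals: 1477 → 2062.)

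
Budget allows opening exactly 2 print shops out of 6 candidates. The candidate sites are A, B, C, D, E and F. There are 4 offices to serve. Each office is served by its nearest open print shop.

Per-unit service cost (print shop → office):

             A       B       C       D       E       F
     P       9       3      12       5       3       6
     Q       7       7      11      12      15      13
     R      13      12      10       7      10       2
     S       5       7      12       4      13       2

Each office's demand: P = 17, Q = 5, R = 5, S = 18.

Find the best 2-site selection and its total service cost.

With exactly 2 open, each office uses its cheapest among the chosen.
{B, F}: P→B 3·17=51, Q→B 7·5=35, R→F 2·5=10, S→F 2·18=36. Service cost 132.
{E, F}: service cost 162
{A, F}: service cost 183
Among all 15 size-2 choices, {B, F} is lowest.

Choose B and F; total service cost 132.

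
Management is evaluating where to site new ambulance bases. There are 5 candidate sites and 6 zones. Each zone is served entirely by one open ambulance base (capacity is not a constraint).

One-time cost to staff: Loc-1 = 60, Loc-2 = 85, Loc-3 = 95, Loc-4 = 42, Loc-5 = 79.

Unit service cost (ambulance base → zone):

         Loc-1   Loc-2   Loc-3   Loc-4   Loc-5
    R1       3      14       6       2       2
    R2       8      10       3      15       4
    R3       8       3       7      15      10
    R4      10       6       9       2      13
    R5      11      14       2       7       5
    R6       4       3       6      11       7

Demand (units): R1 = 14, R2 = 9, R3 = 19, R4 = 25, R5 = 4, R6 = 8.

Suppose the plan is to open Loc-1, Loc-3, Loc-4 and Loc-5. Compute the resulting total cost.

Each zone is assigned to its cheapest site among the open ones.
{Loc-1, Loc-3, Loc-4, Loc-5}: R1→Loc-4 2·14=28, R2→Loc-3 3·9=27, R3→Loc-3 7·19=133, R4→Loc-4 2·25=50, R5→Loc-3 2·4=8, R6→Loc-1 4·8=32. Service 278; fixed 276; total 554.

Total cost: 554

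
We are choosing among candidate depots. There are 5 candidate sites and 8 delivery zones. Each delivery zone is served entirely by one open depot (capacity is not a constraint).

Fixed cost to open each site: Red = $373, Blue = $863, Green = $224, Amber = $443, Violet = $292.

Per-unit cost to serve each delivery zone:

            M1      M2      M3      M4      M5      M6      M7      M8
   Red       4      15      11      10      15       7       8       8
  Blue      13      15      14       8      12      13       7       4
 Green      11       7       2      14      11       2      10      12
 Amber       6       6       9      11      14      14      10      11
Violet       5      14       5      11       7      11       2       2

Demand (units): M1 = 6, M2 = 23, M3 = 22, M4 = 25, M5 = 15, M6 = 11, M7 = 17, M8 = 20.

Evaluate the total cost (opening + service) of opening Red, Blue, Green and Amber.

Each delivery zone is assigned to its cheapest site among the open ones.
{Red, Blue, Green, Amber}: M1→Red 4·6=24, M2→Amber 6·23=138, M3→Green 2·22=44, M4→Blue 8·25=200, M5→Green 11·15=165, M6→Green 2·11=22, M7→Blue 7·17=119, M8→Blue 4·20=80. Service 792; fixed 1903; total 2695.

Total cost: 2695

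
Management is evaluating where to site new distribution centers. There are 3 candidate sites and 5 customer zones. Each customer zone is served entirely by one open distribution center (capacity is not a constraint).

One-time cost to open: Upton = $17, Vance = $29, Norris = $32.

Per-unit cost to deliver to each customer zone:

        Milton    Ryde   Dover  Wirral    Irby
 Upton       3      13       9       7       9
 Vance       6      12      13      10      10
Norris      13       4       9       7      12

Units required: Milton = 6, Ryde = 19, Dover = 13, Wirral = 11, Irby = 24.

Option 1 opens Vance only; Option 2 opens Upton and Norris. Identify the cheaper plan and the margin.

Option 1: {Vance}: Milton→Vance 6·6=36, Ryde→Vance 12·19=228, Dover→Vance 13·13=169, Wirral→Vance 10·11=110, Irby→Vance 10·24=240. Service 783; fixed 29; total 812.
Option 2: {Upton, Norris}: Milton→Upton 3·6=18, Ryde→Norris 4·19=76, Dover→Upton 9·13=117, Wirral→Upton 7·11=77, Irby→Upton 9·24=216. Service 504; fixed 49; total 553.
Difference: |812 − 553| = 259.

Option 2 is cheaper by 259.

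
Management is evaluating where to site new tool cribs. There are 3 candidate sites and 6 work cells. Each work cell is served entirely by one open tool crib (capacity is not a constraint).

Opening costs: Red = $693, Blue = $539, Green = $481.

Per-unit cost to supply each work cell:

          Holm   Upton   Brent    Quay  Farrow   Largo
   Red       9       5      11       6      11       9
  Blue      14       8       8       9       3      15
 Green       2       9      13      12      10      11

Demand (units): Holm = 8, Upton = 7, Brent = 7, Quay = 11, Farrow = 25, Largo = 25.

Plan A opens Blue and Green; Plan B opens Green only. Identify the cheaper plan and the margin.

Plan B is cheaper by 289.

Plan A: {Blue, Green}: Holm→Green 2·8=16, Upton→Blue 8·7=56, Brent→Blue 8·7=56, Quay→Blue 9·11=99, Farrow→Blue 3·25=75, Largo→Green 11·25=275. Service 577; fixed 1020; total 1597.
Plan B: {Green}: Holm→Green 2·8=16, Upton→Green 9·7=63, Brent→Green 13·7=91, Quay→Green 12·11=132, Farrow→Green 10·25=250, Largo→Green 11·25=275. Service 827; fixed 481; total 1308.
Difference: |1597 − 1308| = 289.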